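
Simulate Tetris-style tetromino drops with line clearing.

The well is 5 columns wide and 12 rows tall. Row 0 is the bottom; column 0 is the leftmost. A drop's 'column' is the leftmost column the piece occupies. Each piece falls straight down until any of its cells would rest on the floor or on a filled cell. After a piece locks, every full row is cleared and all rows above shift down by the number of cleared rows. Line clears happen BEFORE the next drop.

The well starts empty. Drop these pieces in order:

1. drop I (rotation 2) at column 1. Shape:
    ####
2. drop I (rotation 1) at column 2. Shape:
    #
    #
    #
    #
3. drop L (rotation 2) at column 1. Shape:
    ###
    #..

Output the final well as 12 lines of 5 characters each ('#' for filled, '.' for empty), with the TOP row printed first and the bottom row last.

Answer: .....
.....
.....
.....
.....
.....
.###.
.##..
..#..
..#..
..#..
.####

Derivation:
Drop 1: I rot2 at col 1 lands with bottom-row=0; cleared 0 line(s) (total 0); column heights now [0 1 1 1 1], max=1
Drop 2: I rot1 at col 2 lands with bottom-row=1; cleared 0 line(s) (total 0); column heights now [0 1 5 1 1], max=5
Drop 3: L rot2 at col 1 lands with bottom-row=4; cleared 0 line(s) (total 0); column heights now [0 6 6 6 1], max=6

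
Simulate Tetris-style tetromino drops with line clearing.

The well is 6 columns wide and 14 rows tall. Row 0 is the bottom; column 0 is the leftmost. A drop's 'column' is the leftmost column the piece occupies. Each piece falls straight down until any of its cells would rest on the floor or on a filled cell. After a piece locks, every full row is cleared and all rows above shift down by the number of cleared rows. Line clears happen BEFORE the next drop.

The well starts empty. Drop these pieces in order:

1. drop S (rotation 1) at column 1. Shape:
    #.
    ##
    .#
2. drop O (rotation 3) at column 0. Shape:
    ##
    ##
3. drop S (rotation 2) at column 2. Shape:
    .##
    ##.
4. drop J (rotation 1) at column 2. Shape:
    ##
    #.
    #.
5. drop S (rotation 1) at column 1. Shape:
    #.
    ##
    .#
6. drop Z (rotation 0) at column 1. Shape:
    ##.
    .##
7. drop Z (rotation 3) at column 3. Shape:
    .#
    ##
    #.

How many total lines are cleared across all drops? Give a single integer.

Drop 1: S rot1 at col 1 lands with bottom-row=0; cleared 0 line(s) (total 0); column heights now [0 3 2 0 0 0], max=3
Drop 2: O rot3 at col 0 lands with bottom-row=3; cleared 0 line(s) (total 0); column heights now [5 5 2 0 0 0], max=5
Drop 3: S rot2 at col 2 lands with bottom-row=2; cleared 0 line(s) (total 0); column heights now [5 5 3 4 4 0], max=5
Drop 4: J rot1 at col 2 lands with bottom-row=3; cleared 0 line(s) (total 0); column heights now [5 5 6 6 4 0], max=6
Drop 5: S rot1 at col 1 lands with bottom-row=6; cleared 0 line(s) (total 0); column heights now [5 9 8 6 4 0], max=9
Drop 6: Z rot0 at col 1 lands with bottom-row=8; cleared 0 line(s) (total 0); column heights now [5 10 10 9 4 0], max=10
Drop 7: Z rot3 at col 3 lands with bottom-row=9; cleared 0 line(s) (total 0); column heights now [5 10 10 11 12 0], max=12

Answer: 0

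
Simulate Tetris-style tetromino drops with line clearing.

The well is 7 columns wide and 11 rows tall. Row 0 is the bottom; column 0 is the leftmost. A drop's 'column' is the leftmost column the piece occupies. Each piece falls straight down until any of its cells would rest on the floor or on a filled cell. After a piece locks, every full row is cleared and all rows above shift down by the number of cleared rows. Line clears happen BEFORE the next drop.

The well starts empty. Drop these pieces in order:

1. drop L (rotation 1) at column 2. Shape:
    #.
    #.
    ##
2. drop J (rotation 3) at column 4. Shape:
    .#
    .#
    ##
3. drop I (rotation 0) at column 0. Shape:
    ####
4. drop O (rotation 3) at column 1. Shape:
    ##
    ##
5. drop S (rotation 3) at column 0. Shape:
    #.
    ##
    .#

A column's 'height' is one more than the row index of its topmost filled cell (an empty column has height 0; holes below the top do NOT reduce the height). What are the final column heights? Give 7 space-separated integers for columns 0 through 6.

Drop 1: L rot1 at col 2 lands with bottom-row=0; cleared 0 line(s) (total 0); column heights now [0 0 3 1 0 0 0], max=3
Drop 2: J rot3 at col 4 lands with bottom-row=0; cleared 0 line(s) (total 0); column heights now [0 0 3 1 1 3 0], max=3
Drop 3: I rot0 at col 0 lands with bottom-row=3; cleared 0 line(s) (total 0); column heights now [4 4 4 4 1 3 0], max=4
Drop 4: O rot3 at col 1 lands with bottom-row=4; cleared 0 line(s) (total 0); column heights now [4 6 6 4 1 3 0], max=6
Drop 5: S rot3 at col 0 lands with bottom-row=6; cleared 0 line(s) (total 0); column heights now [9 8 6 4 1 3 0], max=9

Answer: 9 8 6 4 1 3 0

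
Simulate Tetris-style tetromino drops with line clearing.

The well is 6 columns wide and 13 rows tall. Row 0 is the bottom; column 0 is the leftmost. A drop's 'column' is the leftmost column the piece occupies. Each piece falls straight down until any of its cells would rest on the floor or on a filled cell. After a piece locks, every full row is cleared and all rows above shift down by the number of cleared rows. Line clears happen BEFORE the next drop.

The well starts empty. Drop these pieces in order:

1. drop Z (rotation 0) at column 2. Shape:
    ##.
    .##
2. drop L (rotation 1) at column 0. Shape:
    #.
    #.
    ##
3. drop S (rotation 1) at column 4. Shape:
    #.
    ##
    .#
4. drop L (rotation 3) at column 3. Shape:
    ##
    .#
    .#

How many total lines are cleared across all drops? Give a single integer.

Answer: 0

Derivation:
Drop 1: Z rot0 at col 2 lands with bottom-row=0; cleared 0 line(s) (total 0); column heights now [0 0 2 2 1 0], max=2
Drop 2: L rot1 at col 0 lands with bottom-row=0; cleared 0 line(s) (total 0); column heights now [3 1 2 2 1 0], max=3
Drop 3: S rot1 at col 4 lands with bottom-row=0; cleared 0 line(s) (total 0); column heights now [3 1 2 2 3 2], max=3
Drop 4: L rot3 at col 3 lands with bottom-row=3; cleared 0 line(s) (total 0); column heights now [3 1 2 6 6 2], max=6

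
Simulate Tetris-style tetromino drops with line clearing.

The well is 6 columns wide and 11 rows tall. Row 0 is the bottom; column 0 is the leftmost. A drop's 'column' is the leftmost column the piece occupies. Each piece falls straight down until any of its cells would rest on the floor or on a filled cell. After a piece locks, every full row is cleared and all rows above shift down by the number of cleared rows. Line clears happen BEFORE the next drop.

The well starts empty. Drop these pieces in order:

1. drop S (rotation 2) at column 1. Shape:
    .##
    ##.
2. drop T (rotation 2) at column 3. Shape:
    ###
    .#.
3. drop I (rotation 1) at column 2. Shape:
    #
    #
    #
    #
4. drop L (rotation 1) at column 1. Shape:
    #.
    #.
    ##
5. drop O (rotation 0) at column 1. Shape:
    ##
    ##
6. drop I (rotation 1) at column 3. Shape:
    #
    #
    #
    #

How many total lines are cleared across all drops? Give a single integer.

Answer: 0

Derivation:
Drop 1: S rot2 at col 1 lands with bottom-row=0; cleared 0 line(s) (total 0); column heights now [0 1 2 2 0 0], max=2
Drop 2: T rot2 at col 3 lands with bottom-row=1; cleared 0 line(s) (total 0); column heights now [0 1 2 3 3 3], max=3
Drop 3: I rot1 at col 2 lands with bottom-row=2; cleared 0 line(s) (total 0); column heights now [0 1 6 3 3 3], max=6
Drop 4: L rot1 at col 1 lands with bottom-row=6; cleared 0 line(s) (total 0); column heights now [0 9 7 3 3 3], max=9
Drop 5: O rot0 at col 1 lands with bottom-row=9; cleared 0 line(s) (total 0); column heights now [0 11 11 3 3 3], max=11
Drop 6: I rot1 at col 3 lands with bottom-row=3; cleared 0 line(s) (total 0); column heights now [0 11 11 7 3 3], max=11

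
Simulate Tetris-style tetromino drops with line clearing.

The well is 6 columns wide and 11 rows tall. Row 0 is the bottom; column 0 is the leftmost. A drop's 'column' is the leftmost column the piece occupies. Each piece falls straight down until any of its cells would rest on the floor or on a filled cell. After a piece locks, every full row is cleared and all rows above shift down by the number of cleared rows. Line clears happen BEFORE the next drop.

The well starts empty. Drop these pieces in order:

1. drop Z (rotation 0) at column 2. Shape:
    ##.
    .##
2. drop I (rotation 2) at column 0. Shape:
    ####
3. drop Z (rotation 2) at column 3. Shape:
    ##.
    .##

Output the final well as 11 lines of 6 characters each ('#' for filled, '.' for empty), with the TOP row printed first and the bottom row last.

Answer: ......
......
......
......
......
......
......
......
...##.
..##..
...##.

Derivation:
Drop 1: Z rot0 at col 2 lands with bottom-row=0; cleared 0 line(s) (total 0); column heights now [0 0 2 2 1 0], max=2
Drop 2: I rot2 at col 0 lands with bottom-row=2; cleared 0 line(s) (total 0); column heights now [3 3 3 3 1 0], max=3
Drop 3: Z rot2 at col 3 lands with bottom-row=2; cleared 1 line(s) (total 1); column heights now [0 0 2 3 3 0], max=3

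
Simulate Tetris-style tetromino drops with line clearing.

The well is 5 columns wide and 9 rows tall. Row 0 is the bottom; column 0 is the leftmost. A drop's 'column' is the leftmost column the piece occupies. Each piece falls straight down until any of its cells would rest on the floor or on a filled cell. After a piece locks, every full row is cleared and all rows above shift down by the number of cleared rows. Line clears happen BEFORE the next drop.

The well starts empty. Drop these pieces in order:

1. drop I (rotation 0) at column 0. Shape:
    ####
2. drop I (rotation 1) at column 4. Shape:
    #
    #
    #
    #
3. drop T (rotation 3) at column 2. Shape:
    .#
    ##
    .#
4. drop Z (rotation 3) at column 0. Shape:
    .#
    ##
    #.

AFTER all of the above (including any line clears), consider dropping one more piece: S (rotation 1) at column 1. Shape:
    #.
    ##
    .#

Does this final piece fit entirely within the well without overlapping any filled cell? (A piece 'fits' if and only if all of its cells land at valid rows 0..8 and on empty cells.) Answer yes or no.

Answer: yes

Derivation:
Drop 1: I rot0 at col 0 lands with bottom-row=0; cleared 0 line(s) (total 0); column heights now [1 1 1 1 0], max=1
Drop 2: I rot1 at col 4 lands with bottom-row=0; cleared 1 line(s) (total 1); column heights now [0 0 0 0 3], max=3
Drop 3: T rot3 at col 2 lands with bottom-row=0; cleared 0 line(s) (total 1); column heights now [0 0 2 3 3], max=3
Drop 4: Z rot3 at col 0 lands with bottom-row=0; cleared 1 line(s) (total 2); column heights now [1 2 0 2 2], max=2
Test piece S rot1 at col 1 (width 2): heights before test = [1 2 0 2 2]; fits = True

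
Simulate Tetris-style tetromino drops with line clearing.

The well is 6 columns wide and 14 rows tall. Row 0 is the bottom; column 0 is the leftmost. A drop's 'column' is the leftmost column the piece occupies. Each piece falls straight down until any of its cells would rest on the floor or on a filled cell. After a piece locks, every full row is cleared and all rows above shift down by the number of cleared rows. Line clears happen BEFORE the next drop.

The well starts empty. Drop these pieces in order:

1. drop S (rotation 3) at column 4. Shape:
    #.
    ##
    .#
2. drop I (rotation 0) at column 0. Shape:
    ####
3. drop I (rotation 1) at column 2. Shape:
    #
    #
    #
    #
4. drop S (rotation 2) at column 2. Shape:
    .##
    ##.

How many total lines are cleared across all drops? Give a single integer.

Drop 1: S rot3 at col 4 lands with bottom-row=0; cleared 0 line(s) (total 0); column heights now [0 0 0 0 3 2], max=3
Drop 2: I rot0 at col 0 lands with bottom-row=0; cleared 0 line(s) (total 0); column heights now [1 1 1 1 3 2], max=3
Drop 3: I rot1 at col 2 lands with bottom-row=1; cleared 0 line(s) (total 0); column heights now [1 1 5 1 3 2], max=5
Drop 4: S rot2 at col 2 lands with bottom-row=5; cleared 0 line(s) (total 0); column heights now [1 1 6 7 7 2], max=7

Answer: 0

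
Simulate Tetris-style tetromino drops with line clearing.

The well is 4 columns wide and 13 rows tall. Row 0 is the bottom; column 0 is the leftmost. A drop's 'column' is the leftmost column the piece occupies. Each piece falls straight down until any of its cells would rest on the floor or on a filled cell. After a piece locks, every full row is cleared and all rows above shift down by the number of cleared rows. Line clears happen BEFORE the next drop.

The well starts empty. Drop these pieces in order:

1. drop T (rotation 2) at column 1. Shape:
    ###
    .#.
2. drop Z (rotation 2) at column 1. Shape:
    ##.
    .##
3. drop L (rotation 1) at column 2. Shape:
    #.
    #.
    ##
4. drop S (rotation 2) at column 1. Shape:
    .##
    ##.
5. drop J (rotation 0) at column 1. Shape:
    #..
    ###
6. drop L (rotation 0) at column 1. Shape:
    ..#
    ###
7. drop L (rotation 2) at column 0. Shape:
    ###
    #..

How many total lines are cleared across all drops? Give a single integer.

Drop 1: T rot2 at col 1 lands with bottom-row=0; cleared 0 line(s) (total 0); column heights now [0 2 2 2], max=2
Drop 2: Z rot2 at col 1 lands with bottom-row=2; cleared 0 line(s) (total 0); column heights now [0 4 4 3], max=4
Drop 3: L rot1 at col 2 lands with bottom-row=4; cleared 0 line(s) (total 0); column heights now [0 4 7 5], max=7
Drop 4: S rot2 at col 1 lands with bottom-row=7; cleared 0 line(s) (total 0); column heights now [0 8 9 9], max=9
Drop 5: J rot0 at col 1 lands with bottom-row=9; cleared 0 line(s) (total 0); column heights now [0 11 10 10], max=11
Drop 6: L rot0 at col 1 lands with bottom-row=11; cleared 0 line(s) (total 0); column heights now [0 12 12 13], max=13
Drop 7: L rot2 at col 0 lands with bottom-row=11; cleared 2 line(s) (total 2); column heights now [0 11 10 10], max=11

Answer: 2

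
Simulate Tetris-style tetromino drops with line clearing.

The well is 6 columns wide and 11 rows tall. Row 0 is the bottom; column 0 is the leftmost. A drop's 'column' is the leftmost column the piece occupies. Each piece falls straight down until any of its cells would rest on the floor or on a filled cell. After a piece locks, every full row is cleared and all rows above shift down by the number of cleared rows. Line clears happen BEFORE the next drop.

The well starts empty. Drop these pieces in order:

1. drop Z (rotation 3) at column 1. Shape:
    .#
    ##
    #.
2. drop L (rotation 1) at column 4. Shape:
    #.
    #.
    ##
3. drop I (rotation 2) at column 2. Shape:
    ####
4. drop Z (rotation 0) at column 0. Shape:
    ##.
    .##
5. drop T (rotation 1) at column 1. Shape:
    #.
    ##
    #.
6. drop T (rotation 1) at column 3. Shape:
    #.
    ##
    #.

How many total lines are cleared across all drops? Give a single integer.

Answer: 0

Derivation:
Drop 1: Z rot3 at col 1 lands with bottom-row=0; cleared 0 line(s) (total 0); column heights now [0 2 3 0 0 0], max=3
Drop 2: L rot1 at col 4 lands with bottom-row=0; cleared 0 line(s) (total 0); column heights now [0 2 3 0 3 1], max=3
Drop 3: I rot2 at col 2 lands with bottom-row=3; cleared 0 line(s) (total 0); column heights now [0 2 4 4 4 4], max=4
Drop 4: Z rot0 at col 0 lands with bottom-row=4; cleared 0 line(s) (total 0); column heights now [6 6 5 4 4 4], max=6
Drop 5: T rot1 at col 1 lands with bottom-row=6; cleared 0 line(s) (total 0); column heights now [6 9 8 4 4 4], max=9
Drop 6: T rot1 at col 3 lands with bottom-row=4; cleared 0 line(s) (total 0); column heights now [6 9 8 7 6 4], max=9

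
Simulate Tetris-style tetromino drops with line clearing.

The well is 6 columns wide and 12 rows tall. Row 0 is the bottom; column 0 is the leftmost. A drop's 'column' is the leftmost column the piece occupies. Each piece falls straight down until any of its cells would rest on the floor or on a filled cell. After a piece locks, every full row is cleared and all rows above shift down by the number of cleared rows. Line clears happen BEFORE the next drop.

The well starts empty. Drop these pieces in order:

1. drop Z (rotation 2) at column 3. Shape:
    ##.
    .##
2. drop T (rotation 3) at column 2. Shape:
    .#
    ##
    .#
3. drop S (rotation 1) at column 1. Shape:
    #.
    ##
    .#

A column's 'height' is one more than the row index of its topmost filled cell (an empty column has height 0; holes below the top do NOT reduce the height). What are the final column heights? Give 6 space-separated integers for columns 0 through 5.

Answer: 0 7 6 5 2 1

Derivation:
Drop 1: Z rot2 at col 3 lands with bottom-row=0; cleared 0 line(s) (total 0); column heights now [0 0 0 2 2 1], max=2
Drop 2: T rot3 at col 2 lands with bottom-row=2; cleared 0 line(s) (total 0); column heights now [0 0 4 5 2 1], max=5
Drop 3: S rot1 at col 1 lands with bottom-row=4; cleared 0 line(s) (total 0); column heights now [0 7 6 5 2 1], max=7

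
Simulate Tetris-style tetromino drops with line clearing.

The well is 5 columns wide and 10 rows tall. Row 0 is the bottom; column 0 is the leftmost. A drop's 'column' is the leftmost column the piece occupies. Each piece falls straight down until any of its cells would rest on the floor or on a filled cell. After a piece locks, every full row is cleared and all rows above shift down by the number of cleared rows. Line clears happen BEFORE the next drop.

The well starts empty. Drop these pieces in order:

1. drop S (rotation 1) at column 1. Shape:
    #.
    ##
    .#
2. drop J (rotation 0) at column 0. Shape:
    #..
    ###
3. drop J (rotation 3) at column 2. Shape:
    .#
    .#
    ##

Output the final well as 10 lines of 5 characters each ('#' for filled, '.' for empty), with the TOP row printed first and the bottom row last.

Answer: .....
.....
.....
...#.
...#.
#.##.
###..
.#...
.##..
..#..

Derivation:
Drop 1: S rot1 at col 1 lands with bottom-row=0; cleared 0 line(s) (total 0); column heights now [0 3 2 0 0], max=3
Drop 2: J rot0 at col 0 lands with bottom-row=3; cleared 0 line(s) (total 0); column heights now [5 4 4 0 0], max=5
Drop 3: J rot3 at col 2 lands with bottom-row=4; cleared 0 line(s) (total 0); column heights now [5 4 5 7 0], max=7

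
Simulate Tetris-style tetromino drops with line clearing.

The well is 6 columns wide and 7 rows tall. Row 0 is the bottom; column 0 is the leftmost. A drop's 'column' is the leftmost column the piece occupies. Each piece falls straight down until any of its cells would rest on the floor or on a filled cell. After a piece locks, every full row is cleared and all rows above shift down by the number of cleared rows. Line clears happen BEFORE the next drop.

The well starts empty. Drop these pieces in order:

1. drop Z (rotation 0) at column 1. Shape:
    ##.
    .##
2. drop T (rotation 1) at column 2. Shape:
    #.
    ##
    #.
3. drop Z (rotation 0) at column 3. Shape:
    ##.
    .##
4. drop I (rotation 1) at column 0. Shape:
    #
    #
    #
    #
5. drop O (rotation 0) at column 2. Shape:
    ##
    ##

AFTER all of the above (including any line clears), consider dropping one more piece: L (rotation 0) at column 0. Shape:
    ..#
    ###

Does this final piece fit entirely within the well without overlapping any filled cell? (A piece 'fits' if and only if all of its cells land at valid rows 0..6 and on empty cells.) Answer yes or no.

Drop 1: Z rot0 at col 1 lands with bottom-row=0; cleared 0 line(s) (total 0); column heights now [0 2 2 1 0 0], max=2
Drop 2: T rot1 at col 2 lands with bottom-row=2; cleared 0 line(s) (total 0); column heights now [0 2 5 4 0 0], max=5
Drop 3: Z rot0 at col 3 lands with bottom-row=3; cleared 0 line(s) (total 0); column heights now [0 2 5 5 5 4], max=5
Drop 4: I rot1 at col 0 lands with bottom-row=0; cleared 0 line(s) (total 0); column heights now [4 2 5 5 5 4], max=5
Drop 5: O rot0 at col 2 lands with bottom-row=5; cleared 0 line(s) (total 0); column heights now [4 2 7 7 5 4], max=7
Test piece L rot0 at col 0 (width 3): heights before test = [4 2 7 7 5 4]; fits = False

Answer: no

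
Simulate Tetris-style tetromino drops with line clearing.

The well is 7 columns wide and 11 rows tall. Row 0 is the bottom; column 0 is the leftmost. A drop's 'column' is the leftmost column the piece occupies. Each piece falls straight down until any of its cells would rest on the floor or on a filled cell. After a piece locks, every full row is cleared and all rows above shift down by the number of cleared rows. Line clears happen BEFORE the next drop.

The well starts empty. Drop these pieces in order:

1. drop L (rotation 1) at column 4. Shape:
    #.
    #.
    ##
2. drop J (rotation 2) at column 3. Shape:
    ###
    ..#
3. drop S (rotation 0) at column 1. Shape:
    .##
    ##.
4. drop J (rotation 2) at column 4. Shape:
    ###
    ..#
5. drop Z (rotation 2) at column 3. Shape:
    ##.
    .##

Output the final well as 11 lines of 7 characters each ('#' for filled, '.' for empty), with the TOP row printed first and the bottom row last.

Drop 1: L rot1 at col 4 lands with bottom-row=0; cleared 0 line(s) (total 0); column heights now [0 0 0 0 3 1 0], max=3
Drop 2: J rot2 at col 3 lands with bottom-row=2; cleared 0 line(s) (total 0); column heights now [0 0 0 4 4 4 0], max=4
Drop 3: S rot0 at col 1 lands with bottom-row=3; cleared 0 line(s) (total 0); column heights now [0 4 5 5 4 4 0], max=5
Drop 4: J rot2 at col 4 lands with bottom-row=3; cleared 0 line(s) (total 0); column heights now [0 4 5 5 5 5 5], max=5
Drop 5: Z rot2 at col 3 lands with bottom-row=5; cleared 0 line(s) (total 0); column heights now [0 4 5 7 7 6 5], max=7

Answer: .......
.......
.......
.......
...##..
....##.
..#####
.######
....##.
....#..
....##.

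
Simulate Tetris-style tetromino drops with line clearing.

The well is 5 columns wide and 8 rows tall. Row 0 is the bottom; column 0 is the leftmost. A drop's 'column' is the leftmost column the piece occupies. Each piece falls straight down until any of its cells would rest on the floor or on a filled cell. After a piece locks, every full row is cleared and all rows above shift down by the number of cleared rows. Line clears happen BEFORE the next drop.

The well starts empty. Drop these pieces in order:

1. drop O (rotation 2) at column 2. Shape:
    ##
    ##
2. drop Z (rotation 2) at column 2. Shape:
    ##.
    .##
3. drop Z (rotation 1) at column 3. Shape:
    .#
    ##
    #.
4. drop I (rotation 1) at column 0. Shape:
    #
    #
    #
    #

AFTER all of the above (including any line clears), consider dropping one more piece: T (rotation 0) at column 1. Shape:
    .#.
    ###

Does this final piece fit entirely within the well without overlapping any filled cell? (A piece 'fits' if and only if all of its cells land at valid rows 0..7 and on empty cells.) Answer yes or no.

Answer: yes

Derivation:
Drop 1: O rot2 at col 2 lands with bottom-row=0; cleared 0 line(s) (total 0); column heights now [0 0 2 2 0], max=2
Drop 2: Z rot2 at col 2 lands with bottom-row=2; cleared 0 line(s) (total 0); column heights now [0 0 4 4 3], max=4
Drop 3: Z rot1 at col 3 lands with bottom-row=4; cleared 0 line(s) (total 0); column heights now [0 0 4 6 7], max=7
Drop 4: I rot1 at col 0 lands with bottom-row=0; cleared 0 line(s) (total 0); column heights now [4 0 4 6 7], max=7
Test piece T rot0 at col 1 (width 3): heights before test = [4 0 4 6 7]; fits = True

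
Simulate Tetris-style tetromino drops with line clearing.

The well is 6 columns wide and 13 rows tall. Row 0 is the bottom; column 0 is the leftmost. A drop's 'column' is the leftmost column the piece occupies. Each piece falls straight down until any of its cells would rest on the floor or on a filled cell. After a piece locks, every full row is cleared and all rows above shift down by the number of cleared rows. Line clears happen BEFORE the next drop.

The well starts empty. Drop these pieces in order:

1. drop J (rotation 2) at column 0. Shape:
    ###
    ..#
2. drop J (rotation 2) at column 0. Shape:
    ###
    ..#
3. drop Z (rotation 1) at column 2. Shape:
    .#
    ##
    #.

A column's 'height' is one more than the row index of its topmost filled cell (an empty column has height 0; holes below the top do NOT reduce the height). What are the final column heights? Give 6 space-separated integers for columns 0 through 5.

Answer: 4 4 6 7 0 0

Derivation:
Drop 1: J rot2 at col 0 lands with bottom-row=0; cleared 0 line(s) (total 0); column heights now [2 2 2 0 0 0], max=2
Drop 2: J rot2 at col 0 lands with bottom-row=2; cleared 0 line(s) (total 0); column heights now [4 4 4 0 0 0], max=4
Drop 3: Z rot1 at col 2 lands with bottom-row=4; cleared 0 line(s) (total 0); column heights now [4 4 6 7 0 0], max=7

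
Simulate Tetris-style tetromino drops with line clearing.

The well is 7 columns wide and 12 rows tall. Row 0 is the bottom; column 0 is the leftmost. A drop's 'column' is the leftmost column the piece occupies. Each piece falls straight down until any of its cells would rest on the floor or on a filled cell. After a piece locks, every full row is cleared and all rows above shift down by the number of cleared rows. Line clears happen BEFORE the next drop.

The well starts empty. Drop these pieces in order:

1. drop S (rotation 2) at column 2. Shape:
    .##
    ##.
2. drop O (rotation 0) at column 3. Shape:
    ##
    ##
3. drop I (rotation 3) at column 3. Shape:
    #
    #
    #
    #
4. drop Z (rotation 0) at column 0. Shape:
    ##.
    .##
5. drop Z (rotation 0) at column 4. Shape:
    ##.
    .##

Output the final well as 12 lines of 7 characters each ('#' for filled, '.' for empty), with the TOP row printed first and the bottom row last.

Drop 1: S rot2 at col 2 lands with bottom-row=0; cleared 0 line(s) (total 0); column heights now [0 0 1 2 2 0 0], max=2
Drop 2: O rot0 at col 3 lands with bottom-row=2; cleared 0 line(s) (total 0); column heights now [0 0 1 4 4 0 0], max=4
Drop 3: I rot3 at col 3 lands with bottom-row=4; cleared 0 line(s) (total 0); column heights now [0 0 1 8 4 0 0], max=8
Drop 4: Z rot0 at col 0 lands with bottom-row=1; cleared 0 line(s) (total 0); column heights now [3 3 2 8 4 0 0], max=8
Drop 5: Z rot0 at col 4 lands with bottom-row=3; cleared 0 line(s) (total 0); column heights now [3 3 2 8 5 5 4], max=8

Answer: .......
.......
.......
.......
...#...
...#...
...#...
...###.
...####
##.##..
.####..
..##...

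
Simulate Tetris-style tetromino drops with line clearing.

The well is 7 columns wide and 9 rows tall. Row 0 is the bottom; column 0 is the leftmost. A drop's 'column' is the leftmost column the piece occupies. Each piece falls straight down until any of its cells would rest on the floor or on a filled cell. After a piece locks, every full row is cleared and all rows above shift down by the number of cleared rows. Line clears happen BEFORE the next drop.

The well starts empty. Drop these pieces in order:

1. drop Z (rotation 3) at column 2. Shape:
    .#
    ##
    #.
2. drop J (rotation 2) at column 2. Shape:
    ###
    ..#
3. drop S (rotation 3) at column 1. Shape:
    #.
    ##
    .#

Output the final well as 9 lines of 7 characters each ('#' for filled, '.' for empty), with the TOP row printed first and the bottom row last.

Answer: .......
.......
.#.....
.##....
..#....
..###..
...##..
..##...
..#....

Derivation:
Drop 1: Z rot3 at col 2 lands with bottom-row=0; cleared 0 line(s) (total 0); column heights now [0 0 2 3 0 0 0], max=3
Drop 2: J rot2 at col 2 lands with bottom-row=2; cleared 0 line(s) (total 0); column heights now [0 0 4 4 4 0 0], max=4
Drop 3: S rot3 at col 1 lands with bottom-row=4; cleared 0 line(s) (total 0); column heights now [0 7 6 4 4 0 0], max=7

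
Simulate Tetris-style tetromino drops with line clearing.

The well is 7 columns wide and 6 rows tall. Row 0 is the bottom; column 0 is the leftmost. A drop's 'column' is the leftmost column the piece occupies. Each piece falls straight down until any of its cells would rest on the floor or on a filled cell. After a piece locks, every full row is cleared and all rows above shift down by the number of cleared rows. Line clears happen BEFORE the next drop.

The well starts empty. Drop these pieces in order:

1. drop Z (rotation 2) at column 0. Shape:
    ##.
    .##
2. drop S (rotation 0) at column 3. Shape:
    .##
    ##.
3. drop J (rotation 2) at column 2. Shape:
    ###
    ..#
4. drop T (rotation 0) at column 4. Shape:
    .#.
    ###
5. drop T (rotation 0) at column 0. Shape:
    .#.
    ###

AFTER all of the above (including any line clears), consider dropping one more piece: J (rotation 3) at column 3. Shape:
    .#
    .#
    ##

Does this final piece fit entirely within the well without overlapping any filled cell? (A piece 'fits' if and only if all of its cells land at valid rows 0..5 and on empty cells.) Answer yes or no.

Answer: no

Derivation:
Drop 1: Z rot2 at col 0 lands with bottom-row=0; cleared 0 line(s) (total 0); column heights now [2 2 1 0 0 0 0], max=2
Drop 2: S rot0 at col 3 lands with bottom-row=0; cleared 0 line(s) (total 0); column heights now [2 2 1 1 2 2 0], max=2
Drop 3: J rot2 at col 2 lands with bottom-row=2; cleared 0 line(s) (total 0); column heights now [2 2 4 4 4 2 0], max=4
Drop 4: T rot0 at col 4 lands with bottom-row=4; cleared 0 line(s) (total 0); column heights now [2 2 4 4 5 6 5], max=6
Drop 5: T rot0 at col 0 lands with bottom-row=4; cleared 0 line(s) (total 0); column heights now [5 6 5 4 5 6 5], max=6
Test piece J rot3 at col 3 (width 2): heights before test = [5 6 5 4 5 6 5]; fits = False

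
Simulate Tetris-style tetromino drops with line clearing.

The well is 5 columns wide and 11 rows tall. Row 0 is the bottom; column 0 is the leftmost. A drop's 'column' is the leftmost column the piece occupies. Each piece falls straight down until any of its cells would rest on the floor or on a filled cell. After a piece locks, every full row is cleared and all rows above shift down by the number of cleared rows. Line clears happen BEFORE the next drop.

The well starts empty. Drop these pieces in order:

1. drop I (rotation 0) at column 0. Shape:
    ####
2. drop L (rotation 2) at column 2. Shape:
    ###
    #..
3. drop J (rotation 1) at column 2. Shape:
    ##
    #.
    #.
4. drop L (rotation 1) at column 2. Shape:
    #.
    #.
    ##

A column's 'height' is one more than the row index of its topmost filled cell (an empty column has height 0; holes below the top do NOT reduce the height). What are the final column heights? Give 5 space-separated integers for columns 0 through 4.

Drop 1: I rot0 at col 0 lands with bottom-row=0; cleared 0 line(s) (total 0); column heights now [1 1 1 1 0], max=1
Drop 2: L rot2 at col 2 lands with bottom-row=1; cleared 0 line(s) (total 0); column heights now [1 1 3 3 3], max=3
Drop 3: J rot1 at col 2 lands with bottom-row=3; cleared 0 line(s) (total 0); column heights now [1 1 6 6 3], max=6
Drop 4: L rot1 at col 2 lands with bottom-row=6; cleared 0 line(s) (total 0); column heights now [1 1 9 7 3], max=9

Answer: 1 1 9 7 3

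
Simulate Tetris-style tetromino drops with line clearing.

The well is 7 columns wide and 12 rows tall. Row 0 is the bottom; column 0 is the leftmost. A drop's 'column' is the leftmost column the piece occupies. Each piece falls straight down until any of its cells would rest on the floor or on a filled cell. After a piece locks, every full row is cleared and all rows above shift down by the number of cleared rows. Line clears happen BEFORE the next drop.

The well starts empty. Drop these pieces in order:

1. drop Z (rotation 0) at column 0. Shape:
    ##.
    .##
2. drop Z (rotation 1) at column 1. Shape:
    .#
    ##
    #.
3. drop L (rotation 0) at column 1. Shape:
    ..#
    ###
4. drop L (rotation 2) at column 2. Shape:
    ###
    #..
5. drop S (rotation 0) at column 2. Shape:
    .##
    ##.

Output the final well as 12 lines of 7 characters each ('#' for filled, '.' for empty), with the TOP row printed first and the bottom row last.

Drop 1: Z rot0 at col 0 lands with bottom-row=0; cleared 0 line(s) (total 0); column heights now [2 2 1 0 0 0 0], max=2
Drop 2: Z rot1 at col 1 lands with bottom-row=2; cleared 0 line(s) (total 0); column heights now [2 4 5 0 0 0 0], max=5
Drop 3: L rot0 at col 1 lands with bottom-row=5; cleared 0 line(s) (total 0); column heights now [2 6 6 7 0 0 0], max=7
Drop 4: L rot2 at col 2 lands with bottom-row=6; cleared 0 line(s) (total 0); column heights now [2 6 8 8 8 0 0], max=8
Drop 5: S rot0 at col 2 lands with bottom-row=8; cleared 0 line(s) (total 0); column heights now [2 6 9 10 10 0 0], max=10

Answer: .......
.......
...##..
..##...
..###..
..##...
.###...
..#....
.##....
.#.....
##.....
.##....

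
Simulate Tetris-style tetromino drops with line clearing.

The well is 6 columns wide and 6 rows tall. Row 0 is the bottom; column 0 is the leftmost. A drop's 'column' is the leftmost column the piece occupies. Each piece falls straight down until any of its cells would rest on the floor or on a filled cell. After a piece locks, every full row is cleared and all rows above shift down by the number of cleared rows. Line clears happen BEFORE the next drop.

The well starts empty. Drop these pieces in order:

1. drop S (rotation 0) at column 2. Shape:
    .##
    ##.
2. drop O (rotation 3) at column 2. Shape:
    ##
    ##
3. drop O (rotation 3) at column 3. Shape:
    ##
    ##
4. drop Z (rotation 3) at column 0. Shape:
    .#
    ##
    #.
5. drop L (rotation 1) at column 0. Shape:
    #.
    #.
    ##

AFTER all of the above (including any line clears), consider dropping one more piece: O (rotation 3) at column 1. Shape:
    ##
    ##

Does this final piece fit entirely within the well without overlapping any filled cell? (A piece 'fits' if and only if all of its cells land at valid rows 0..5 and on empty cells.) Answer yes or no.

Answer: yes

Derivation:
Drop 1: S rot0 at col 2 lands with bottom-row=0; cleared 0 line(s) (total 0); column heights now [0 0 1 2 2 0], max=2
Drop 2: O rot3 at col 2 lands with bottom-row=2; cleared 0 line(s) (total 0); column heights now [0 0 4 4 2 0], max=4
Drop 3: O rot3 at col 3 lands with bottom-row=4; cleared 0 line(s) (total 0); column heights now [0 0 4 6 6 0], max=6
Drop 4: Z rot3 at col 0 lands with bottom-row=0; cleared 0 line(s) (total 0); column heights now [2 3 4 6 6 0], max=6
Drop 5: L rot1 at col 0 lands with bottom-row=3; cleared 0 line(s) (total 0); column heights now [6 4 4 6 6 0], max=6
Test piece O rot3 at col 1 (width 2): heights before test = [6 4 4 6 6 0]; fits = True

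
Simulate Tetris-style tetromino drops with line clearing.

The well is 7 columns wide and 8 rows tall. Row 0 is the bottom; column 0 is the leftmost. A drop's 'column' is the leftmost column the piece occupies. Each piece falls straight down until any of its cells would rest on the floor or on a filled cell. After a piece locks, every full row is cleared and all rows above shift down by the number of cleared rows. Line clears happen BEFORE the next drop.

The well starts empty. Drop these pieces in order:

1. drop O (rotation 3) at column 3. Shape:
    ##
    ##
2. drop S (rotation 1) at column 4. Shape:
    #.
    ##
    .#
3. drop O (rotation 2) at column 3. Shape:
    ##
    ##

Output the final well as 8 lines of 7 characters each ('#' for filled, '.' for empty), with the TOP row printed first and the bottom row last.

Answer: .......
.......
...##..
...##..
....#..
....##.
...###.
...##..

Derivation:
Drop 1: O rot3 at col 3 lands with bottom-row=0; cleared 0 line(s) (total 0); column heights now [0 0 0 2 2 0 0], max=2
Drop 2: S rot1 at col 4 lands with bottom-row=1; cleared 0 line(s) (total 0); column heights now [0 0 0 2 4 3 0], max=4
Drop 3: O rot2 at col 3 lands with bottom-row=4; cleared 0 line(s) (total 0); column heights now [0 0 0 6 6 3 0], max=6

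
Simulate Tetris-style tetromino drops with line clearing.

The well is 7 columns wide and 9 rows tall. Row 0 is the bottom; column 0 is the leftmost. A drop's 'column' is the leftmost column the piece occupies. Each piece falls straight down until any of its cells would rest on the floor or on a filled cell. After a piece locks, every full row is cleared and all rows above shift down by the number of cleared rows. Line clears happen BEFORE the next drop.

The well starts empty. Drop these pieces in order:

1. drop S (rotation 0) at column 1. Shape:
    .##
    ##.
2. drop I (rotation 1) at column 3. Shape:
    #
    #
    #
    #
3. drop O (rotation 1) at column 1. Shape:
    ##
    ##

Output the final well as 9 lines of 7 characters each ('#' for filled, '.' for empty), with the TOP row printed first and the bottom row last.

Drop 1: S rot0 at col 1 lands with bottom-row=0; cleared 0 line(s) (total 0); column heights now [0 1 2 2 0 0 0], max=2
Drop 2: I rot1 at col 3 lands with bottom-row=2; cleared 0 line(s) (total 0); column heights now [0 1 2 6 0 0 0], max=6
Drop 3: O rot1 at col 1 lands with bottom-row=2; cleared 0 line(s) (total 0); column heights now [0 4 4 6 0 0 0], max=6

Answer: .......
.......
.......
...#...
...#...
.###...
.###...
..##...
.##....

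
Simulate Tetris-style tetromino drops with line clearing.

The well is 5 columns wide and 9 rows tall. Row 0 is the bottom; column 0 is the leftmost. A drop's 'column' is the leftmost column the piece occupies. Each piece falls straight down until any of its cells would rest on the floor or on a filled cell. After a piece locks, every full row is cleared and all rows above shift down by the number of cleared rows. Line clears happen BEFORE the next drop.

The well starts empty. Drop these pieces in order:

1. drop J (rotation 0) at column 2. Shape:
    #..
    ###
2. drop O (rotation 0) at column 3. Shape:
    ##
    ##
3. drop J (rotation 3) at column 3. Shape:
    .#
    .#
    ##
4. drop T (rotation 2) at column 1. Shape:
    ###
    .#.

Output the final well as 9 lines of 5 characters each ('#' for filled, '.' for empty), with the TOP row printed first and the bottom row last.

Drop 1: J rot0 at col 2 lands with bottom-row=0; cleared 0 line(s) (total 0); column heights now [0 0 2 1 1], max=2
Drop 2: O rot0 at col 3 lands with bottom-row=1; cleared 0 line(s) (total 0); column heights now [0 0 2 3 3], max=3
Drop 3: J rot3 at col 3 lands with bottom-row=3; cleared 0 line(s) (total 0); column heights now [0 0 2 4 6], max=6
Drop 4: T rot2 at col 1 lands with bottom-row=3; cleared 0 line(s) (total 0); column heights now [0 5 5 5 6], max=6

Answer: .....
.....
.....
....#
.####
..###
...##
..###
..###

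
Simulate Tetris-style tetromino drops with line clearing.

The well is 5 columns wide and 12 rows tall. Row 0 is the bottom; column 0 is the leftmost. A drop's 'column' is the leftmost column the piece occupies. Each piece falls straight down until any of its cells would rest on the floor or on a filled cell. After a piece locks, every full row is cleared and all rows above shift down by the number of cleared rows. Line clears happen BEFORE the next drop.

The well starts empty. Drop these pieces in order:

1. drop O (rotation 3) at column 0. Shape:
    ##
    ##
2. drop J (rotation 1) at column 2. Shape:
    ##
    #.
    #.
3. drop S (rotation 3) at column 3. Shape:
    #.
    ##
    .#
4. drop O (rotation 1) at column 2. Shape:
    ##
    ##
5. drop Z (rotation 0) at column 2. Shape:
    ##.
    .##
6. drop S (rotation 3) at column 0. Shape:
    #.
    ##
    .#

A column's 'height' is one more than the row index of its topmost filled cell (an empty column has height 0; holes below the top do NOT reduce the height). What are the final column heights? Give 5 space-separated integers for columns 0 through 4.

Answer: 5 4 9 9 8

Derivation:
Drop 1: O rot3 at col 0 lands with bottom-row=0; cleared 0 line(s) (total 0); column heights now [2 2 0 0 0], max=2
Drop 2: J rot1 at col 2 lands with bottom-row=0; cleared 0 line(s) (total 0); column heights now [2 2 3 3 0], max=3
Drop 3: S rot3 at col 3 lands with bottom-row=2; cleared 0 line(s) (total 0); column heights now [2 2 3 5 4], max=5
Drop 4: O rot1 at col 2 lands with bottom-row=5; cleared 0 line(s) (total 0); column heights now [2 2 7 7 4], max=7
Drop 5: Z rot0 at col 2 lands with bottom-row=7; cleared 0 line(s) (total 0); column heights now [2 2 9 9 8], max=9
Drop 6: S rot3 at col 0 lands with bottom-row=2; cleared 0 line(s) (total 0); column heights now [5 4 9 9 8], max=9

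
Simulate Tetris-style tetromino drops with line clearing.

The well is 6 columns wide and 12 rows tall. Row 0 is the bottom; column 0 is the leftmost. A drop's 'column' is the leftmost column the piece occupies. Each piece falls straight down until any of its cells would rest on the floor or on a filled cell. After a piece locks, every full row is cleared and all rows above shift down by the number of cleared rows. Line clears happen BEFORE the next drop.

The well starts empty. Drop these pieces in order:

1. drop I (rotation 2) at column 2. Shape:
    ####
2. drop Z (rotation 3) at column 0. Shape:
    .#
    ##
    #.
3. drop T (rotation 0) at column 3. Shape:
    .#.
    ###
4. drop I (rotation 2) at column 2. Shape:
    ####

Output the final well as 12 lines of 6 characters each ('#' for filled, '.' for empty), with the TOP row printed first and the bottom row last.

Drop 1: I rot2 at col 2 lands with bottom-row=0; cleared 0 line(s) (total 0); column heights now [0 0 1 1 1 1], max=1
Drop 2: Z rot3 at col 0 lands with bottom-row=0; cleared 0 line(s) (total 0); column heights now [2 3 1 1 1 1], max=3
Drop 3: T rot0 at col 3 lands with bottom-row=1; cleared 0 line(s) (total 0); column heights now [2 3 1 2 3 2], max=3
Drop 4: I rot2 at col 2 lands with bottom-row=3; cleared 0 line(s) (total 0); column heights now [2 3 4 4 4 4], max=4

Answer: ......
......
......
......
......
......
......
......
..####
.#..#.
##.###
#.####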